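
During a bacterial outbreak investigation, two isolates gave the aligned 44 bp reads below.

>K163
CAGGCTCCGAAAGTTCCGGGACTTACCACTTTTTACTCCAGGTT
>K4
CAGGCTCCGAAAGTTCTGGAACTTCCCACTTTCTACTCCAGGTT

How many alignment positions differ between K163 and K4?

The sequences differ at positions 17 (C/T), 20 (G/A), 25 (A/C), 33 (T/C).
That gives 4 mismatches out of 44 aligned sites, so the Hamming distance is 4.

4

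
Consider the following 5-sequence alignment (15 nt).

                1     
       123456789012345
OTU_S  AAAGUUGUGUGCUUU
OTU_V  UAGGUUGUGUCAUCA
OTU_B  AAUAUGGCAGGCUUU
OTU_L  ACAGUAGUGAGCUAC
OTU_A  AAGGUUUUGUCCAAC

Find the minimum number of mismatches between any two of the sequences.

5

Pairwise Hamming distances:
  OTU_S vs OTU_V: 6
  OTU_S vs OTU_B: 6
  OTU_S vs OTU_L: 5
  OTU_S vs OTU_A: 6
  OTU_V vs OTU_B: 11
  OTU_V vs OTU_L: 9
  OTU_V vs OTU_A: 6
  OTU_B vs OTU_L: 9
  OTU_B vs OTU_A: 11
  OTU_L vs OTU_A: 7
The smallest is 5, between OTU_S and OTU_L.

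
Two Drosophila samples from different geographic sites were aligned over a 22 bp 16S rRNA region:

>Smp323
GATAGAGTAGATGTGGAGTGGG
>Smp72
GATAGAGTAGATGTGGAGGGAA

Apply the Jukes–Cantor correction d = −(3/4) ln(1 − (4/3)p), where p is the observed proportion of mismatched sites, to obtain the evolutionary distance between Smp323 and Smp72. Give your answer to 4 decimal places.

0.1505

The sequences differ at positions 19 (T/G), 21 (G/A), 22 (G/A).
p = 3/22 = 0.136364.
d = −0.75 · ln(1 − (4/3)·0.136364) = −0.75 · ln(0.818181) = −0.75 · (-0.200672) = 0.1505.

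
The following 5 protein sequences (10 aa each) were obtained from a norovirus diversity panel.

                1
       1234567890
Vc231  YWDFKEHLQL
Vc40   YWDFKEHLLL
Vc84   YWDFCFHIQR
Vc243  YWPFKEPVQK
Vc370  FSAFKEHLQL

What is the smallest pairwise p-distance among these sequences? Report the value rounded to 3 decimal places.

Pairwise Hamming distances:
  Vc231 vs Vc40: 1
  Vc231 vs Vc84: 4
  Vc231 vs Vc243: 4
  Vc231 vs Vc370: 3
  Vc40 vs Vc84: 5
  Vc40 vs Vc243: 5
  Vc40 vs Vc370: 4
  Vc84 vs Vc243: 6
  Vc84 vs Vc370: 7
  Vc243 vs Vc370: 6
The smallest is 1 mismatch, between Vc231 and Vc40; p = 1/10 = 0.100.

0.100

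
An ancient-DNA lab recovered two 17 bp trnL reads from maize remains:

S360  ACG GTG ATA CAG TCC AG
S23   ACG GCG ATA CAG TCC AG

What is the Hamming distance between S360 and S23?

A single mismatch occurs at site 5 (T/C).
That gives 1 mismatch out of 17 aligned sites, so the Hamming distance is 1.

1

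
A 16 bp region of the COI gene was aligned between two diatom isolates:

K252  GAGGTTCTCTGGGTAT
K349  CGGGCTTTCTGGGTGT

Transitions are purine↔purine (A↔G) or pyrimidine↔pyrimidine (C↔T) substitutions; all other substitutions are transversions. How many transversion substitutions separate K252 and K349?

1

The sequences differ at positions 1 (G/C, transversion), 2 (A/G, transition), 5 (T/C, transition), 7 (C/T, transition), 15 (A/G, transition).
Of the 5 differences, 4 transitions and 1 transversion, so the answer is 1.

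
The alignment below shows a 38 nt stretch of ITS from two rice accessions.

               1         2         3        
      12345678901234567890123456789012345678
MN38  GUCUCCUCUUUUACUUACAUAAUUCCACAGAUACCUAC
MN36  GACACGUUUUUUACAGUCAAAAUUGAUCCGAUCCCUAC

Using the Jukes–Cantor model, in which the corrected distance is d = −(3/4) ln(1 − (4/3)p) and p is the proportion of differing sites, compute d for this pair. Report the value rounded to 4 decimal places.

0.4568

Mismatches occur at site 2 (U/A), site 4 (U/A), site 6 (C/G), site 8 (C/U), site 15 (U/A), site 16 (U/G), site 17 (A/U), site 20 (U/A), site 25 (C/G), site 26 (C/A), site 27 (A/U), site 29 (A/C), site 33 (A/C).
p = 13/38 = 0.342105.
d = −0.75 · ln(1 − (4/3)·0.342105) = −0.75 · ln(0.543860) = −0.75 · (-0.609063) = 0.4568.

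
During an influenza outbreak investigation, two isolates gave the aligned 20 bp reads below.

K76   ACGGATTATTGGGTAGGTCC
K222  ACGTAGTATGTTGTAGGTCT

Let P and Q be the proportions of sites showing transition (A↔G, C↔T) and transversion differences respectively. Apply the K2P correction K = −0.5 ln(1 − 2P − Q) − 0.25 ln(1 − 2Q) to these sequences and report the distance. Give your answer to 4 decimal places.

Differing sites — 4:G/T (Tv); 6:T/G (Tv); 10:T/G (Tv); 11:G/T (Tv); 12:G/T (Tv); 20:C/T (Ti).
Of the 6 differences, 1 transition and 5 transversions over 20 sites: P = 1/20 = 0.050000, Q = 5/20 = 0.250000.
d = −0.5·ln(0.650000) − 0.25·ln(0.500000) = −0.5·(-0.430783) − 0.25·(-0.693147) = 0.3887.

0.3887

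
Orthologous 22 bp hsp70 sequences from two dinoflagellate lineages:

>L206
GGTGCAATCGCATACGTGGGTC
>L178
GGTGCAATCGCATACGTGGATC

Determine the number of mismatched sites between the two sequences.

1

The sequences differ at position 20 (G/A).
That gives 1 mismatch out of 22 aligned sites, so the Hamming distance is 1.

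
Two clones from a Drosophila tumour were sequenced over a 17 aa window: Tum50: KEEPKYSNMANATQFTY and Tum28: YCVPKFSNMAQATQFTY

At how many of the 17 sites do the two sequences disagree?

5

Mismatches occur at site 1 (K→Y), site 2 (E→C), site 3 (E→V), site 6 (Y→F), site 11 (N→Q).
That gives 5 mismatches out of 17 aligned sites, so the Hamming distance is 5.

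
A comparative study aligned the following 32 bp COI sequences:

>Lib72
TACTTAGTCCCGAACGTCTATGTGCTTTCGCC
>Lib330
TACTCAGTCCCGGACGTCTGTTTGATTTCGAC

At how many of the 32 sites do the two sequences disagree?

Mismatches occur at site 5 (T→C), site 13 (A→G), site 20 (A→G), site 22 (G→T), site 25 (C→A), site 31 (C→A).
That gives 6 mismatches out of 32 aligned sites, so the Hamming distance is 6.

6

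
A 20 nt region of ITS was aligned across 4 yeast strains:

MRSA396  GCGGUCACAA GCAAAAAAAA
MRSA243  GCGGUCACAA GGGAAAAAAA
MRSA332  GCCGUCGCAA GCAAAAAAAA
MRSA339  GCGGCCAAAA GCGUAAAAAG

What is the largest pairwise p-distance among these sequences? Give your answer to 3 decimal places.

Pairwise Hamming distances:
  MRSA396 vs MRSA243: 2
  MRSA396 vs MRSA332: 2
  MRSA396 vs MRSA339: 5
  MRSA243 vs MRSA332: 4
  MRSA243 vs MRSA339: 5
  MRSA332 vs MRSA339: 7
The largest is 7 mismatches, between MRSA332 and MRSA339; p = 7/20 = 0.350.

0.350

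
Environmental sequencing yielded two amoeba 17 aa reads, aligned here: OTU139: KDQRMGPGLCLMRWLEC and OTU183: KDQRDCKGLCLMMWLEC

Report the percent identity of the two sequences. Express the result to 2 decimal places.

Differing sites — 5:M/D; 6:G/C; 7:P/K; 13:R/M.
13 of the 17 sites match, so the percent identity is 13/17 × 100 = 76.47%.

76.47%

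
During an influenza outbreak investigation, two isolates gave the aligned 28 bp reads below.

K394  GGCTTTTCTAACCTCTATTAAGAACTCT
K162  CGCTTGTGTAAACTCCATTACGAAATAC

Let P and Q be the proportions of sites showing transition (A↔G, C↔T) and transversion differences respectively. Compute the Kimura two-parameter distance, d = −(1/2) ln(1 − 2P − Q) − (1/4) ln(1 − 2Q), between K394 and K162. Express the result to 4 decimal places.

Differing sites — 1:G/C (Tv); 6:T/G (Tv); 8:C/G (Tv); 12:C/A (Tv); 16:T/C (Ti); 21:A/C (Tv); 25:C/A (Tv); 27:C/A (Tv); 28:T/C (Ti).
Of the 9 differences, 2 transitions and 7 transversions over 28 sites: P = 2/28 = 0.071429, Q = 7/28 = 0.250000.
d = −0.5·ln(0.607142) − 0.25·ln(0.500000) = −0.5·(-0.498993) − 0.25·(-0.693147) = 0.4228.

0.4228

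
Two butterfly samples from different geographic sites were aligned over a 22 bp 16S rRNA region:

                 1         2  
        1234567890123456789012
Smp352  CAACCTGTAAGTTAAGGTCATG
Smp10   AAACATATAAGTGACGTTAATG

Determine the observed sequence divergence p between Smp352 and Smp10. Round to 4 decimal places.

0.3182

Mismatches occur at site 1 (C→A), site 5 (C→A), site 7 (G→A), site 13 (T→G), site 15 (A→C), site 17 (G→T), site 19 (C→A).
There are 7 differences over 22 sites, so p = 7/22 = 0.3182.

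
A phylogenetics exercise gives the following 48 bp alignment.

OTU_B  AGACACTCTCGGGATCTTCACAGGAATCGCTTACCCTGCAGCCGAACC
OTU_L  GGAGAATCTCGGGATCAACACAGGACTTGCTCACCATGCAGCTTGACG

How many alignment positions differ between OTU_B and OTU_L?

13

Mismatches occur at site 1 (A/G), site 4 (C/G), site 6 (C/A), site 17 (T/A), site 18 (T/A), site 26 (A/C), site 28 (C/T), site 32 (T/C), site 36 (C/A), site 43 (C/T), site 44 (G/T), site 45 (A/G), site 48 (C/G).
That gives 13 mismatches out of 48 aligned sites, so the Hamming distance is 13.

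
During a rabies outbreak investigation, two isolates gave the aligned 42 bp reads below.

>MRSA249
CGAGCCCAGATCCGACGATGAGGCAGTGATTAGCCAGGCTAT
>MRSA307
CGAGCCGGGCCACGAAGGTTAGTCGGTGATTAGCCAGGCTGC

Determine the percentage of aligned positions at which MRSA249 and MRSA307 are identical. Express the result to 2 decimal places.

The sequences differ at positions 7 (C/G), 8 (A/G), 10 (A/C), 11 (T/C), 12 (C/A), 16 (C/A), 18 (A/G), 20 (G/T), 23 (G/T), 25 (A/G), 41 (A/G), 42 (T/C).
30 of the 42 sites match, so the percent identity is 30/42 × 100 = 71.43%.

71.43%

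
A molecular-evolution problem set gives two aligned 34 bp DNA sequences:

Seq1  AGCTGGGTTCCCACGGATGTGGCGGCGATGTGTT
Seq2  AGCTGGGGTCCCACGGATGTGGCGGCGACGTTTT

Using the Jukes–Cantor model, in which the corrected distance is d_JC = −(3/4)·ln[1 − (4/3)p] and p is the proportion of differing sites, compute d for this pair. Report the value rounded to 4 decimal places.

0.0939

Differing sites — 8:T/G; 29:T/C; 32:G/T.
p = 3/34 = 0.088235.
d = −0.75 · ln(1 − (4/3)·0.088235) = −0.75 · ln(0.882353) = −0.75 · (-0.125163) = 0.0939.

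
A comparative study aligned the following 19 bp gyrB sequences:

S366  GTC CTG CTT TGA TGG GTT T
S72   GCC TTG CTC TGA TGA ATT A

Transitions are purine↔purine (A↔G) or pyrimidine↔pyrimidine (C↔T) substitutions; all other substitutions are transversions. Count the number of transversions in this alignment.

1

The sequences differ at positions 2 (T/C, transition), 4 (C/T, transition), 9 (T/C, transition), 15 (G/A, transition), 16 (G/A, transition), 19 (T/A, transversion).
Of the 6 differences, 5 transitions and 1 transversion, so the answer is 1.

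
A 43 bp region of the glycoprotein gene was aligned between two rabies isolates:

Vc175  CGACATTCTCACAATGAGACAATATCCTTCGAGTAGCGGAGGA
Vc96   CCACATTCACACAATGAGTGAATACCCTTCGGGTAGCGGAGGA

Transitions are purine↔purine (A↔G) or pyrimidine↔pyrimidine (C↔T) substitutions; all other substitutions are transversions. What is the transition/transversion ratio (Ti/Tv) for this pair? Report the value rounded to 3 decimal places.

0.500

Differing sites — 2:G/C (Tv); 9:T/A (Tv); 19:A/T (Tv); 20:C/G (Tv); 25:T/C (Ti); 32:A/G (Ti).
Of the 6 differences, 2 transitions and 4 transversions, so Ti/Tv = 2/4 = 0.500.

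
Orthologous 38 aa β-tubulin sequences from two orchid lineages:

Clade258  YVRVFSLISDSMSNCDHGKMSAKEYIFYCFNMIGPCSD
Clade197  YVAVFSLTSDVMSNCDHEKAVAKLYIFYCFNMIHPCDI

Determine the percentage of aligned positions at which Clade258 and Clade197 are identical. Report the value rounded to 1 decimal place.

73.7%

Differing sites — 3:R/A; 8:I/T; 11:S/V; 18:G/E; 20:M/A; 21:S/V; 24:E/L; 34:G/H; 37:S/D; 38:D/I.
28 of the 38 sites match, so the percent identity is 28/38 × 100 = 73.7%.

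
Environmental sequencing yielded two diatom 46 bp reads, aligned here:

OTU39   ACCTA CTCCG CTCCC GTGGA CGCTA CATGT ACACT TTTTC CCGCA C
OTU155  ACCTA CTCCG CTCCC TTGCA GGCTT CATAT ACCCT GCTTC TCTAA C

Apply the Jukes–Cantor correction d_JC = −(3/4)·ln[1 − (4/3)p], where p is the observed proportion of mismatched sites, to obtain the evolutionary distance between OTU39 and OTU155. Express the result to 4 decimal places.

0.2880

The sequences differ at positions 16 (G/T), 19 (G/C), 21 (C/G), 25 (A/T), 29 (G/A), 33 (A/C), 36 (T/G), 37 (T/C), 41 (C/T), 43 (G/T), 44 (C/A).
p = 11/46 = 0.239130.
d = −0.75 · ln(1 − (4/3)·0.239130) = −0.75 · ln(0.681160) = −0.75 · (-0.383958) = 0.2880.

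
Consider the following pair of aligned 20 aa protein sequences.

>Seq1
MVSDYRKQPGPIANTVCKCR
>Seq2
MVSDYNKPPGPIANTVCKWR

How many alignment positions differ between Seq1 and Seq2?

3

Differing sites — 6:R/N; 8:Q/P; 19:C/W.
That gives 3 mismatches out of 20 aligned sites, so the Hamming distance is 3.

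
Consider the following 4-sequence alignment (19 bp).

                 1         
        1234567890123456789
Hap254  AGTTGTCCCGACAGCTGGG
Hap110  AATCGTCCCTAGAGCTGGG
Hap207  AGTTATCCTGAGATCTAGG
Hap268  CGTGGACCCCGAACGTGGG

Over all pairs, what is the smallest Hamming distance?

4

Pairwise Hamming distances:
  Hap254 vs Hap110: 4
  Hap254 vs Hap207: 5
  Hap254 vs Hap268: 8
  Hap110 vs Hap207: 7
  Hap110 vs Hap268: 9
  Hap207 vs Hap268: 11
The smallest is 4, between Hap254 and Hap110.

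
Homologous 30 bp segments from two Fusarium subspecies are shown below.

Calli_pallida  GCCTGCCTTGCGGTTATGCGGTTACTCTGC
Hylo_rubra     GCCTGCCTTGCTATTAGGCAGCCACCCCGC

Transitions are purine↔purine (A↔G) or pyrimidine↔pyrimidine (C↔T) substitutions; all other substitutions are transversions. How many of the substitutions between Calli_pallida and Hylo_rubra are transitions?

The sequences differ at positions 12 (G/T, transversion), 13 (G/A, transition), 17 (T/G, transversion), 20 (G/A, transition), 22 (T/C, transition), 23 (T/C, transition), 26 (T/C, transition), 28 (T/C, transition).
Of the 8 differences, 6 transitions and 2 transversions, so the answer is 6.

6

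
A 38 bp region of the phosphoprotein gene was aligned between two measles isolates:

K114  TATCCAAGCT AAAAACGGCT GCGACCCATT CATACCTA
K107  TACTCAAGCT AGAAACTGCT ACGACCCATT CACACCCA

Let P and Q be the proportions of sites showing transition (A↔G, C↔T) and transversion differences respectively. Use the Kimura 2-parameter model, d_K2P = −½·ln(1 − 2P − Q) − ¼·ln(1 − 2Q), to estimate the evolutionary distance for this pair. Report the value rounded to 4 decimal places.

0.2229

Differing sites — 3:T/C (Ti); 4:C/T (Ti); 12:A/G (Ti); 17:G/T (Tv); 21:G/A (Ti); 33:T/C (Ti); 37:T/C (Ti).
Of the 7 differences, 6 transitions and 1 transversion over 38 sites: P = 6/38 = 0.157895, Q = 1/38 = 0.026316.
d = −0.5·ln(0.657894) − 0.25·ln(0.947368) = −0.5·(-0.418711) − 0.25·(-0.054068) = 0.2229.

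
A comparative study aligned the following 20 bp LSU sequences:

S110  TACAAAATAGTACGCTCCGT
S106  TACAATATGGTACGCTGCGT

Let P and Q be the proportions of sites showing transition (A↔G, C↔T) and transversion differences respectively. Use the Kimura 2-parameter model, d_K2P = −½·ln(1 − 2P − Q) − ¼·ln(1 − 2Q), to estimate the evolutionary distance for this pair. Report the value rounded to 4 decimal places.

0.1674

Differing sites — 6:A/T (Tv); 9:A/G (Ti); 17:C/G (Tv).
Of the 3 differences, 1 transition and 2 transversions over 20 sites: P = 1/20 = 0.050000, Q = 2/20 = 0.100000.
d = −0.5·ln(0.800000) − 0.25·ln(0.800000) = −0.5·(-0.223144) − 0.25·(-0.223144) = 0.1674.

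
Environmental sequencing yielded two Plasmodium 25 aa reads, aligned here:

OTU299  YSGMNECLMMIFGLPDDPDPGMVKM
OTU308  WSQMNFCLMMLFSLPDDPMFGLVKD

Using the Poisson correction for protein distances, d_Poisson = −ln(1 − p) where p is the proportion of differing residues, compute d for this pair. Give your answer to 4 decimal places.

Mismatches occur at site 1 (Y↔W), site 3 (G↔Q), site 6 (E↔F), site 11 (I↔L), site 13 (G↔S), site 19 (D↔M), site 20 (P↔F), site 22 (M↔L), site 25 (M↔D).
p = 9/25 = 0.360000.
d = −ln(1 − 0.360000) = −ln(0.640000) = 0.4463.

0.4463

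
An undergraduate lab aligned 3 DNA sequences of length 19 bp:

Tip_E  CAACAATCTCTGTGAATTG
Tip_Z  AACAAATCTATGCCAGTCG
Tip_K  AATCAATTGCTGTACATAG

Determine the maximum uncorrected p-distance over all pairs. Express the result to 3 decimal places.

Pairwise Hamming distances:
  Tip_E vs Tip_Z: 8
  Tip_E vs Tip_K: 7
  Tip_Z vs Tip_K: 10
The largest is 10 mismatches, between Tip_Z and Tip_K; p = 10/19 = 0.526.

0.526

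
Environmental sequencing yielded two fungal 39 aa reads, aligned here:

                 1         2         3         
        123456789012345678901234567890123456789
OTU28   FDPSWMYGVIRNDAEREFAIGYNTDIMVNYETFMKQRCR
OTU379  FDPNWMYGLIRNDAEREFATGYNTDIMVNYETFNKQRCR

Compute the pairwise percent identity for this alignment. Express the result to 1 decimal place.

The sequences differ at positions 4 (S/N), 9 (V/L), 20 (I/T), 34 (M/N).
35 of the 39 sites match, so the percent identity is 35/39 × 100 = 89.7%.

89.7%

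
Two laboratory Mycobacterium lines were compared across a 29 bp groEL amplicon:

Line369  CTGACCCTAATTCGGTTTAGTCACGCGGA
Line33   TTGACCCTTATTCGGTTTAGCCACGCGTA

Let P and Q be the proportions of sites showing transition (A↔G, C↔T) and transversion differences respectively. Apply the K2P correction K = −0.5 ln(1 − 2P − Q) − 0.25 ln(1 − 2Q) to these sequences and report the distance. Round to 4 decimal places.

Mismatches occur at site 1 (C→T, transition), site 9 (A→T, transversion), site 21 (T→C, transition), site 28 (G→T, transversion).
Of the 4 differences, 2 transitions and 2 transversions over 29 sites: P = 2/29 = 0.068966, Q = 2/29 = 0.068966.
d = −0.5·ln(0.793102) − 0.25·ln(0.862068) = −0.5·(-0.231803) − 0.25·(-0.148421) = 0.1530.

0.1530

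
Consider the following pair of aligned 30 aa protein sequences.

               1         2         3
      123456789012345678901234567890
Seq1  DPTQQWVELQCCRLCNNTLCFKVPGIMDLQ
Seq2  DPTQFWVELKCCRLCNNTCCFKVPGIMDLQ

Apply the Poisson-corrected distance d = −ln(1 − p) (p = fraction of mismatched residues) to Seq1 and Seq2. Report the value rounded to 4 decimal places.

The sequences differ at positions 5 (Q/F), 10 (Q/K), 19 (L/C).
p = 3/30 = 0.100000.
d = −ln(1 − 0.100000) = −ln(0.900000) = 0.1054.

0.1054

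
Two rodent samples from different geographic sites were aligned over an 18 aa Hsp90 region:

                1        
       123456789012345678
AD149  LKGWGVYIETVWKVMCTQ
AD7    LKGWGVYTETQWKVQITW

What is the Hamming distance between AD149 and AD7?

5

The sequences differ at positions 8 (I/T), 11 (V/Q), 15 (M/Q), 16 (C/I), 18 (Q/W).
That gives 5 mismatches out of 18 aligned sites, so the Hamming distance is 5.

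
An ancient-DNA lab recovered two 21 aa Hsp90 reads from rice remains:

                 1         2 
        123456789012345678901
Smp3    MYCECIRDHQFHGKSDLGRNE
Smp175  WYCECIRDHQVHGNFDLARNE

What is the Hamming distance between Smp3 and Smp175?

5

The sequences differ at positions 1 (M/W), 11 (F/V), 14 (K/N), 15 (S/F), 18 (G/A).
That gives 5 mismatches out of 21 aligned sites, so the Hamming distance is 5.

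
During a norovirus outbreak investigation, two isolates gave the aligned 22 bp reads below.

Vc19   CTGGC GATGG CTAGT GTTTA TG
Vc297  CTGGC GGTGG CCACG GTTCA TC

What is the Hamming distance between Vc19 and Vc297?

6

Differing sites — 7:A/G; 12:T/C; 14:G/C; 15:T/G; 19:T/C; 22:G/C.
That gives 6 mismatches out of 22 aligned sites, so the Hamming distance is 6.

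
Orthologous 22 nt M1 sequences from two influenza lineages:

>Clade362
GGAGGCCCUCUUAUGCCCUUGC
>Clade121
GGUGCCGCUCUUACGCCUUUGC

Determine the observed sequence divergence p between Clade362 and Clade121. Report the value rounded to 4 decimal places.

0.2273

Differing sites — 3:A/U; 5:G/C; 7:C/G; 14:U/C; 18:C/U.
There are 5 differences over 22 sites, so p = 5/22 = 0.2273.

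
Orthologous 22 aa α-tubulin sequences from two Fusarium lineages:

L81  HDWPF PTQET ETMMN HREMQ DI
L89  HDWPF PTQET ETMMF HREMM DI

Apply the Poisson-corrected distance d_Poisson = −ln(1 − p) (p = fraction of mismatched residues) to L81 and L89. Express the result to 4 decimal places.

The sequences differ at positions 15 (N/F), 20 (Q/M).
p = 2/22 = 0.090909.
d = −ln(1 − 0.090909) = −ln(0.909091) = 0.0953.

0.0953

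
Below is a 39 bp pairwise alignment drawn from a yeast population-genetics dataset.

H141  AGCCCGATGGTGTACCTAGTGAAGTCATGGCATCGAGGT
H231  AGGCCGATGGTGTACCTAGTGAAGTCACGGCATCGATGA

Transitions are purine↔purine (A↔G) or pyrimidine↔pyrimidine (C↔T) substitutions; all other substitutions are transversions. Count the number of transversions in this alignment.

3

Differing sites — 3:C/G (Tv); 28:T/C (Ti); 37:G/T (Tv); 39:T/A (Tv).
Of the 4 differences, 1 transition and 3 transversions, so the answer is 3.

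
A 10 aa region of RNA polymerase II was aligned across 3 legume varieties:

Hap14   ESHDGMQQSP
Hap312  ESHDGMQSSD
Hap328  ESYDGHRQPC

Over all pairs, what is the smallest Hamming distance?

Pairwise Hamming distances:
  Hap14 vs Hap312: 2
  Hap14 vs Hap328: 5
  Hap312 vs Hap328: 6
The smallest is 2, between Hap14 and Hap312.

2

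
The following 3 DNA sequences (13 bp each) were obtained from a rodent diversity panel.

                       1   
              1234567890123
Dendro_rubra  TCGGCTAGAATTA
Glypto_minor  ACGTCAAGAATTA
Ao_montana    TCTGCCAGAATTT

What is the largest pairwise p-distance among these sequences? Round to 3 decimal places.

0.385

Pairwise Hamming distances:
  Dendro_rubra vs Glypto_minor: 3
  Dendro_rubra vs Ao_montana: 3
  Glypto_minor vs Ao_montana: 5
The largest is 5 mismatches, between Glypto_minor and Ao_montana; p = 5/13 = 0.385.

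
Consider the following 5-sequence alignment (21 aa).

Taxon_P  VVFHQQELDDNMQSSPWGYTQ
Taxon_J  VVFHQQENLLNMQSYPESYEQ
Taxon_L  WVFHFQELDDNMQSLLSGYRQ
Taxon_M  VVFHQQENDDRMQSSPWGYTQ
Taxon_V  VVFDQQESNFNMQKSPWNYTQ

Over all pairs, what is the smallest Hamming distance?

2

Pairwise Hamming distances:
  Taxon_P vs Taxon_J: 7
  Taxon_P vs Taxon_L: 6
  Taxon_P vs Taxon_M: 2
  Taxon_P vs Taxon_V: 6
  Taxon_J vs Taxon_L: 10
  Taxon_J vs Taxon_M: 7
  Taxon_J vs Taxon_V: 9
  Taxon_L vs Taxon_M: 8
  Taxon_L vs Taxon_V: 12
  Taxon_M vs Taxon_V: 7
The smallest is 2, between Taxon_P and Taxon_M.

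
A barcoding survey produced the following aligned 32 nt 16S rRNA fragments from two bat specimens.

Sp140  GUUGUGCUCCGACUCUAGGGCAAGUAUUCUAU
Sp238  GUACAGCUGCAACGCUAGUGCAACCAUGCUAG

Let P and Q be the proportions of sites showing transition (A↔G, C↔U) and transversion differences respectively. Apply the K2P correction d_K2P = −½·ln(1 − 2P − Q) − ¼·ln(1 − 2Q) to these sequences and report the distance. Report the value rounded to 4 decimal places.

The sequences differ at positions 3 (U/A, transversion), 4 (G/C, transversion), 5 (U/A, transversion), 9 (C/G, transversion), 11 (G/A, transition), 14 (U/G, transversion), 19 (G/U, transversion), 24 (G/C, transversion), 25 (U/C, transition), 28 (U/G, transversion), 32 (U/G, transversion).
Of the 11 differences, 2 transitions and 9 transversions over 32 sites: P = 2/32 = 0.062500, Q = 9/32 = 0.281250.
d = −0.5·ln(0.593750) − 0.25·ln(0.437500) = −0.5·(-0.521297) − 0.25·(-0.826679) = 0.4673.

0.4673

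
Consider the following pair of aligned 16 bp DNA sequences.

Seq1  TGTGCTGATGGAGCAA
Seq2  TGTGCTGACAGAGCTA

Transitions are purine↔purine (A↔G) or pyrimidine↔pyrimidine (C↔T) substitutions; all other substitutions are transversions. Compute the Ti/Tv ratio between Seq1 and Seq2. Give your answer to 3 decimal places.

2.000

Mismatches occur at site 9 (T↔C, transition), site 10 (G↔A, transition), site 15 (A↔T, transversion).
Of the 3 differences, 2 transitions and 1 transversion, so Ti/Tv = 2/1 = 2.000.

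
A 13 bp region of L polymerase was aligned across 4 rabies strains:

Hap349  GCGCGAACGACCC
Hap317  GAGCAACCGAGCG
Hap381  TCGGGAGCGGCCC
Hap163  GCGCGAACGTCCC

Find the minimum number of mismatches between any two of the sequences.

1

Pairwise Hamming distances:
  Hap349 vs Hap317: 5
  Hap349 vs Hap381: 4
  Hap349 vs Hap163: 1
  Hap317 vs Hap381: 8
  Hap317 vs Hap163: 6
  Hap381 vs Hap163: 4
The smallest is 1, between Hap349 and Hap163.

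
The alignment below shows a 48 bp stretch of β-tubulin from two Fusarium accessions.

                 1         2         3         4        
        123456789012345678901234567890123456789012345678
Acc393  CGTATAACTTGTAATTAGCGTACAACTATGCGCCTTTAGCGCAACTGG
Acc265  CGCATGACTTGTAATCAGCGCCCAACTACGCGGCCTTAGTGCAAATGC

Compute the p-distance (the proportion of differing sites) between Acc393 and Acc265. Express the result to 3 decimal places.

The sequences differ at positions 3 (T/C), 6 (A/G), 16 (T/C), 21 (T/C), 22 (A/C), 29 (T/C), 33 (C/G), 35 (T/C), 40 (C/T), 45 (C/A), 48 (G/C).
There are 11 differences over 48 sites, so p = 11/48 = 0.229.

0.229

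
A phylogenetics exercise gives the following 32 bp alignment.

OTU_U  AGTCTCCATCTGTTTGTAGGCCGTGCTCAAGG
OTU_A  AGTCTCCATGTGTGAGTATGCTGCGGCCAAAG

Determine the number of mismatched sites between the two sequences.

Differing sites — 10:C/G; 14:T/G; 15:T/A; 19:G/T; 22:C/T; 24:T/C; 26:C/G; 27:T/C; 31:G/A.
That gives 9 mismatches out of 32 aligned sites, so the Hamming distance is 9.

9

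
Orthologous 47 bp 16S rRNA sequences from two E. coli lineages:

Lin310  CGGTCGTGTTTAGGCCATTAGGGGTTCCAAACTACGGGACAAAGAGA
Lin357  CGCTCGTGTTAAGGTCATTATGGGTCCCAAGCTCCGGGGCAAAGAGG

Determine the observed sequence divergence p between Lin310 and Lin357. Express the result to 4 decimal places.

0.1915

Mismatches occur at site 3 (G/C), site 11 (T/A), site 15 (C/T), site 21 (G/T), site 26 (T/C), site 31 (A/G), site 34 (A/C), site 39 (A/G), site 47 (A/G).
There are 9 differences over 47 sites, so p = 9/47 = 0.1915.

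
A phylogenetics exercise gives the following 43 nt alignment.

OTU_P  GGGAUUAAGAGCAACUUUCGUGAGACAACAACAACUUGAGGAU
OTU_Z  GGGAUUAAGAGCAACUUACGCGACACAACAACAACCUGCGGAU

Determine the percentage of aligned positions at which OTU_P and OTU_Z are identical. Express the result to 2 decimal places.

88.37%

The sequences differ at positions 18 (U/A), 21 (U/C), 24 (G/C), 36 (U/C), 39 (A/C).
38 of the 43 sites match, so the percent identity is 38/43 × 100 = 88.37%.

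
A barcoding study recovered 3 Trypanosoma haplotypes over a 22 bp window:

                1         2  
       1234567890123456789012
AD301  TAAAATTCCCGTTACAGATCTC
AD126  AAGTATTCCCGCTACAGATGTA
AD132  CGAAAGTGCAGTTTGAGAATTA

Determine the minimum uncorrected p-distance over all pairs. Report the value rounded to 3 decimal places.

Pairwise Hamming distances:
  AD301 vs AD126: 6
  AD301 vs AD132: 10
  AD126 vs AD132: 12
The smallest is 6 mismatches, between AD301 and AD126; p = 6/22 = 0.273.

0.273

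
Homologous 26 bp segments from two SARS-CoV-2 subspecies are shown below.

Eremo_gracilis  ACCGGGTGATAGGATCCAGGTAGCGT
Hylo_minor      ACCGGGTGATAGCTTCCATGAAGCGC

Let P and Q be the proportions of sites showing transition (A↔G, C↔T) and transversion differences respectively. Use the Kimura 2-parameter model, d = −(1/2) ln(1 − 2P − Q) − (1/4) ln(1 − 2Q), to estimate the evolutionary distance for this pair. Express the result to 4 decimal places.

The sequences differ at positions 13 (G/C, transversion), 14 (A/T, transversion), 19 (G/T, transversion), 21 (T/A, transversion), 26 (T/C, transition).
Of the 5 differences, 1 transition and 4 transversions over 26 sites: P = 1/26 = 0.038462, Q = 4/26 = 0.153846.
d = −0.5·ln(0.769230) − 0.25·ln(0.692308) = −0.5·(-0.262365) − 0.25·(-0.367724) = 0.2231.

0.2231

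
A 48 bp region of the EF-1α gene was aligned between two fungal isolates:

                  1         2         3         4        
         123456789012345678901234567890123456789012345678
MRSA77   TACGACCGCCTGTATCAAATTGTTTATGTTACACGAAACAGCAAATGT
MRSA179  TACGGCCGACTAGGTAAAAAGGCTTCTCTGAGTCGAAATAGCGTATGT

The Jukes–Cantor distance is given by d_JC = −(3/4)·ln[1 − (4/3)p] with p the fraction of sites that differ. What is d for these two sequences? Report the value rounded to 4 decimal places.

Differing sites — 5:A/G; 9:C/A; 12:G/A; 13:T/G; 14:A/G; 16:C/A; 20:T/A; 21:T/G; 23:T/C; 26:A/C; 28:G/C; 30:T/G; 32:C/G; 33:A/T; 39:C/T; 43:A/G; 44:A/T.
p = 17/48 = 0.354167.
d = −0.75 · ln(1 − (4/3)·0.354167) = −0.75 · ln(0.527777) = −0.75 · (-0.639081) = 0.4793.

0.4793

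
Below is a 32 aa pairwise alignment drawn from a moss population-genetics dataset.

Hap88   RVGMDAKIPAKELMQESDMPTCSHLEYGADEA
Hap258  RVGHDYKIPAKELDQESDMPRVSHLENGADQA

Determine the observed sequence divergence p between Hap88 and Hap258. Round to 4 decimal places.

0.2188

Differing sites — 4:M/H; 6:A/Y; 14:M/D; 21:T/R; 22:C/V; 27:Y/N; 31:E/Q.
There are 7 differences over 32 sites, so p = 7/32 = 0.2188.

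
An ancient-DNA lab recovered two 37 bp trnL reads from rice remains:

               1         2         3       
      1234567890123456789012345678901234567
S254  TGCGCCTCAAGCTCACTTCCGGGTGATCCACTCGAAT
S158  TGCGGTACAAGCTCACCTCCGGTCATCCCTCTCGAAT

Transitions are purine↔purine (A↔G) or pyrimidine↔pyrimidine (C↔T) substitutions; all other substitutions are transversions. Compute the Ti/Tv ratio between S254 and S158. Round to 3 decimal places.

1.000

Mismatches occur at site 5 (C/G, transversion), site 6 (C/T, transition), site 7 (T/A, transversion), site 17 (T/C, transition), site 23 (G/T, transversion), site 24 (T/C, transition), site 25 (G/A, transition), site 26 (A/T, transversion), site 27 (T/C, transition), site 30 (A/T, transversion).
Of the 10 differences, 5 transitions and 5 transversions, so Ti/Tv = 5/5 = 1.000.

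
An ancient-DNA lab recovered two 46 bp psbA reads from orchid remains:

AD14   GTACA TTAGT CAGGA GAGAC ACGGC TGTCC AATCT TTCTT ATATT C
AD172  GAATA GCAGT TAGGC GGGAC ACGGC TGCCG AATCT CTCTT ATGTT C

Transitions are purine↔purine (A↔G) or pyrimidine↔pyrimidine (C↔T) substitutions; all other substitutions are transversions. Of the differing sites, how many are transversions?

4

The sequences differ at positions 2 (T/A, transversion), 4 (C/T, transition), 6 (T/G, transversion), 7 (T/C, transition), 11 (C/T, transition), 15 (A/C, transversion), 17 (A/G, transition), 28 (T/C, transition), 30 (C/G, transversion), 36 (T/C, transition), 43 (A/G, transition).
Of the 11 differences, 7 transitions and 4 transversions, so the answer is 4.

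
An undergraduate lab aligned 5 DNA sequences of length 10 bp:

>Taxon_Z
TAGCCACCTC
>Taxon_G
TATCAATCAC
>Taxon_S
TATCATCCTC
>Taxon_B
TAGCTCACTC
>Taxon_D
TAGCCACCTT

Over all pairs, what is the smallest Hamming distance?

Pairwise Hamming distances:
  Taxon_Z vs Taxon_G: 4
  Taxon_Z vs Taxon_S: 3
  Taxon_Z vs Taxon_B: 3
  Taxon_Z vs Taxon_D: 1
  Taxon_G vs Taxon_S: 3
  Taxon_G vs Taxon_B: 5
  Taxon_G vs Taxon_D: 5
  Taxon_S vs Taxon_B: 4
  Taxon_S vs Taxon_D: 4
  Taxon_B vs Taxon_D: 4
The smallest is 1, between Taxon_Z and Taxon_D.

1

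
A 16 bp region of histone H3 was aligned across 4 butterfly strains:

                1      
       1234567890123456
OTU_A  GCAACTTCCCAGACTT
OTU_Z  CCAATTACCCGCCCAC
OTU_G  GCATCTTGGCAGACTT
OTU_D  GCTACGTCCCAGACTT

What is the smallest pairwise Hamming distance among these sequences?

Pairwise Hamming distances:
  OTU_A vs OTU_Z: 8
  OTU_A vs OTU_G: 3
  OTU_A vs OTU_D: 2
  OTU_Z vs OTU_G: 11
  OTU_Z vs OTU_D: 10
  OTU_G vs OTU_D: 5
The smallest is 2, between OTU_A and OTU_D.

2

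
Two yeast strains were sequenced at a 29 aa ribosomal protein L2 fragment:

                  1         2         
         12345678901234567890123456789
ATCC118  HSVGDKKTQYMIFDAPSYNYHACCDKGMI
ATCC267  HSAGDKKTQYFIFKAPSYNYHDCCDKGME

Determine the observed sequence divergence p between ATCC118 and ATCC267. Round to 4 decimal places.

Mismatches occur at site 3 (V/A), site 11 (M/F), site 14 (D/K), site 22 (A/D), site 29 (I/E).
There are 5 differences over 29 sites, so p = 5/29 = 0.1724.

0.1724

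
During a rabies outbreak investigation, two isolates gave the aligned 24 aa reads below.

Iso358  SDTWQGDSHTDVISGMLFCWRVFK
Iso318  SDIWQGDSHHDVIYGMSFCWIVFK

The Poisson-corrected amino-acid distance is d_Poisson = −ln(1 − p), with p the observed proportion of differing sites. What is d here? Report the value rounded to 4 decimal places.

Differing sites — 3:T/I; 10:T/H; 14:S/Y; 17:L/S; 21:R/I.
p = 5/24 = 0.208333.
d = −ln(1 − 0.208333) = −ln(0.791667) = 0.2336.

0.2336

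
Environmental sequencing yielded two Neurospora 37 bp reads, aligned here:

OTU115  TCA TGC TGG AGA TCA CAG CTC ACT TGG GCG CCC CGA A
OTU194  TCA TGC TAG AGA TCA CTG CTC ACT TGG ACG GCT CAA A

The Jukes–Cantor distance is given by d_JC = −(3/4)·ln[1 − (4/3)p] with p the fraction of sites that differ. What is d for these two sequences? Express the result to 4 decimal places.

0.1827

Differing sites — 8:G/A; 17:A/T; 28:G/A; 31:C/G; 33:C/T; 35:G/A.
p = 6/37 = 0.162162.
d = −0.75 · ln(1 − (4/3)·0.162162) = −0.75 · ln(0.783784) = −0.75 · (-0.243622) = 0.1827.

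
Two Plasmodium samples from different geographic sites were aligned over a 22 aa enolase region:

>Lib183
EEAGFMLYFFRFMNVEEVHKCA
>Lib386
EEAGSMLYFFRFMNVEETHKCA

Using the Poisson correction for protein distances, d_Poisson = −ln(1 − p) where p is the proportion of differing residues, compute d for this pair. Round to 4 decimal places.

Differing sites — 5:F/S; 18:V/T.
p = 2/22 = 0.090909.
d = −ln(1 − 0.090909) = −ln(0.909091) = 0.0953.

0.0953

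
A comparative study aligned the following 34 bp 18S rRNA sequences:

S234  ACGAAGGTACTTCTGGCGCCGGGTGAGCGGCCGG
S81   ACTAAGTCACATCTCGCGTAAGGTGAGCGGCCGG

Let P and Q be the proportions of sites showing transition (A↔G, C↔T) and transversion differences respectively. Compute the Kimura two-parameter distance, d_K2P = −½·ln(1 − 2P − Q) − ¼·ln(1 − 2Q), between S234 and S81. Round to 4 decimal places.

0.2825

The sequences differ at positions 3 (G/T, transversion), 7 (G/T, transversion), 8 (T/C, transition), 11 (T/A, transversion), 15 (G/C, transversion), 19 (C/T, transition), 20 (C/A, transversion), 21 (G/A, transition).
Of the 8 differences, 3 transitions and 5 transversions over 34 sites: P = 3/34 = 0.088235, Q = 5/34 = 0.147059.
d = −0.5·ln(0.676471) − 0.25·ln(0.705882) = −0.5·(-0.390866) − 0.25·(-0.348307) = 0.2825.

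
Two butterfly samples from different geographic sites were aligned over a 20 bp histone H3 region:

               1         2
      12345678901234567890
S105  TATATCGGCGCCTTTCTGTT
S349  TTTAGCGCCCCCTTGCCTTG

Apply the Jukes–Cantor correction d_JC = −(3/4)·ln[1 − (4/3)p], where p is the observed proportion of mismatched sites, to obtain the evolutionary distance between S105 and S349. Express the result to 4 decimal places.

Mismatches occur at site 2 (A→T), site 5 (T→G), site 8 (G→C), site 10 (G→C), site 15 (T→G), site 17 (T→C), site 18 (G→T), site 20 (T→G).
p = 8/20 = 0.400000.
d = −0.75 · ln(1 − (4/3)·0.400000) = −0.75 · ln(0.466667) = −0.75 · (-0.762139) = 0.5716.

0.5716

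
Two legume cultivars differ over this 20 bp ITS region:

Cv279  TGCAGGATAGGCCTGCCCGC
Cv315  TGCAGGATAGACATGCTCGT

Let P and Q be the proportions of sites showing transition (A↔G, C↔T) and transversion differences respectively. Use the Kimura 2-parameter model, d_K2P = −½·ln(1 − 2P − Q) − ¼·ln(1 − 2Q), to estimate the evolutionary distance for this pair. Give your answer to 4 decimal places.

0.2417

The sequences differ at positions 11 (G/A, transition), 13 (C/A, transversion), 17 (C/T, transition), 20 (C/T, transition).
Of the 4 differences, 3 transitions and 1 transversion over 20 sites: P = 3/20 = 0.150000, Q = 1/20 = 0.050000.
d = −0.5·ln(0.650000) − 0.25·ln(0.900000) = −0.5·(-0.430783) − 0.25·(-0.105361) = 0.2417.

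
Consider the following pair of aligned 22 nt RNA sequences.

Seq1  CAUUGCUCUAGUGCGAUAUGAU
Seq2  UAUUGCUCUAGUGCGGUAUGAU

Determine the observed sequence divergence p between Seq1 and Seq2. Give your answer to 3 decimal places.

0.091

Differing sites — 1:C/U; 16:A/G.
There are 2 differences over 22 sites, so p = 2/22 = 0.091.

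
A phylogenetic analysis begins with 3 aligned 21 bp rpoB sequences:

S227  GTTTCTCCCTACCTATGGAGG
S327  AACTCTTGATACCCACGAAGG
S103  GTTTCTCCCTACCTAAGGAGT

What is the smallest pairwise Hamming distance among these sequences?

Pairwise Hamming distances:
  S227 vs S327: 9
  S227 vs S103: 2
  S327 vs S103: 10
The smallest is 2, between S227 and S103.

2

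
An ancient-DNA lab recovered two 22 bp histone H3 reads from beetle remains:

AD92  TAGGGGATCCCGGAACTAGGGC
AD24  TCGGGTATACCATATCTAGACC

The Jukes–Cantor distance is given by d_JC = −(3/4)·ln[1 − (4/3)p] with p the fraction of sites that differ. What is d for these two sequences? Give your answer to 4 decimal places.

The sequences differ at positions 2 (A/C), 6 (G/T), 9 (C/A), 12 (G/A), 13 (G/T), 15 (A/T), 20 (G/A), 21 (G/C).
p = 8/22 = 0.363636.
d = −0.75 · ln(1 − (4/3)·0.363636) = −0.75 · ln(0.515152) = −0.75 · (-0.663293) = 0.4975.

0.4975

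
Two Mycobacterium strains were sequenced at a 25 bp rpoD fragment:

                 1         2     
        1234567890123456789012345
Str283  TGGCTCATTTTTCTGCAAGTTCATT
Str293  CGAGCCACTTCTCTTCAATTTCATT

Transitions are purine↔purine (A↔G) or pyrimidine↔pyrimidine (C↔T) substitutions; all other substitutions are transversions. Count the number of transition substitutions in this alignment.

Differing sites — 1:T/C (Ti); 3:G/A (Ti); 4:C/G (Tv); 5:T/C (Ti); 8:T/C (Ti); 11:T/C (Ti); 15:G/T (Tv); 19:G/T (Tv).
Of the 8 differences, 5 transitions and 3 transversions, so the answer is 5.

5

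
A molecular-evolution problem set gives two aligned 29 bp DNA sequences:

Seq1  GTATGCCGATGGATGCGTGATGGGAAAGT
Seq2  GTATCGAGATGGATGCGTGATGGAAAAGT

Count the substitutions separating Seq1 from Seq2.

4

Differing sites — 5:G/C; 6:C/G; 7:C/A; 24:G/A.
That gives 4 mismatches out of 29 aligned sites, so the Hamming distance is 4.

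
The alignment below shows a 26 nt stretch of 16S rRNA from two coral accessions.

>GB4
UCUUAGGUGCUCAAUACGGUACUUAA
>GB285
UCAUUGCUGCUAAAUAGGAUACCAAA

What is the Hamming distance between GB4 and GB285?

8

Differing sites — 3:U/A; 5:A/U; 7:G/C; 12:C/A; 17:C/G; 19:G/A; 23:U/C; 24:U/A.
That gives 8 mismatches out of 26 aligned sites, so the Hamming distance is 8.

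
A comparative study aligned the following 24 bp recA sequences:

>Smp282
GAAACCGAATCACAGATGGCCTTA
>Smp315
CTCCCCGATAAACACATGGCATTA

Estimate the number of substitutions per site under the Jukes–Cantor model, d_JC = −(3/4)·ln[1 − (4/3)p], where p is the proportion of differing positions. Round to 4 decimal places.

0.5199

Mismatches occur at site 1 (G↔C), site 2 (A↔T), site 3 (A↔C), site 4 (A↔C), site 9 (A↔T), site 10 (T↔A), site 11 (C↔A), site 15 (G↔C), site 21 (C↔A).
p = 9/24 = 0.375000.
d = −0.75 · ln(1 − (4/3)·0.375000) = −0.75 · ln(0.500000) = −0.75 · (-0.693147) = 0.5199.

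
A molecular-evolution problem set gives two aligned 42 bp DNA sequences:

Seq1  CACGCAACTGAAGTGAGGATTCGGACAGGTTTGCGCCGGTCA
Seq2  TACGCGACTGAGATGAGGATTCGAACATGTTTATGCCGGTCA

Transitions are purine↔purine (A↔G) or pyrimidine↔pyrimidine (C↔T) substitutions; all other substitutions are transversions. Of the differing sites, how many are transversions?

Differing sites — 1:C/T (Ti); 6:A/G (Ti); 12:A/G (Ti); 13:G/A (Ti); 24:G/A (Ti); 28:G/T (Tv); 33:G/A (Ti); 34:C/T (Ti).
Of the 8 differences, 7 transitions and 1 transversion, so the answer is 1.

1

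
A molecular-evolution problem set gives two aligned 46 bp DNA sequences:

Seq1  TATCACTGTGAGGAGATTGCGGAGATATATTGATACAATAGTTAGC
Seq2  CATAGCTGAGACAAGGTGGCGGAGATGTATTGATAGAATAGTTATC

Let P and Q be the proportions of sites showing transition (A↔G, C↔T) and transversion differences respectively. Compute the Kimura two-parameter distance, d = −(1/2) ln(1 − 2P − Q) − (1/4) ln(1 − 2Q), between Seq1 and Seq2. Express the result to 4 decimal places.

0.2893

Differing sites — 1:T/C (Ti); 4:C/A (Tv); 5:A/G (Ti); 9:T/A (Tv); 12:G/C (Tv); 13:G/A (Ti); 16:A/G (Ti); 18:T/G (Tv); 27:A/G (Ti); 36:C/G (Tv); 45:G/T (Tv).
Of the 11 differences, 5 transitions and 6 transversions over 46 sites: P = 5/46 = 0.108696, Q = 6/46 = 0.130435.
d = −0.5·ln(0.652173) − 0.25·ln(0.739130) = −0.5·(-0.427445) − 0.25·(-0.302281) = 0.2893.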